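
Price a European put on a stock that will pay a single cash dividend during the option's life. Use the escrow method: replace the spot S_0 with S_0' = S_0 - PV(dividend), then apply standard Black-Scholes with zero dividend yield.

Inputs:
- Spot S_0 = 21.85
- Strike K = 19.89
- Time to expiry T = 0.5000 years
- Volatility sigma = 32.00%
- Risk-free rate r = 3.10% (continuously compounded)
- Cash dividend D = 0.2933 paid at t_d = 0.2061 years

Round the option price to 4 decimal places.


Answer: Price = 1.0294

Derivation:
PV(D) = D * exp(-r * t_d) = 0.2933 * 0.99363127 = 0.29143205
S_0' = S_0 - PV(D) = 21.8500 - 0.29143205 = 21.55856795
d1 = (ln(S_0'/K) + (r + sigma^2/2)*T) / (sigma*sqrt(T)) = 0.53764965
d2 = d1 - sigma*sqrt(T) = 0.31137548
exp(-rT) = 0.98461951
N(-d1) = 0.29540947; N(-d2) = 0.37775759
P = K * exp(-rT) * N(-d2) - S_0' * N(-d1) = 19.8900 * 0.98461951 * 0.37775759 - 21.55856795 * 0.29540947 = 1.0294


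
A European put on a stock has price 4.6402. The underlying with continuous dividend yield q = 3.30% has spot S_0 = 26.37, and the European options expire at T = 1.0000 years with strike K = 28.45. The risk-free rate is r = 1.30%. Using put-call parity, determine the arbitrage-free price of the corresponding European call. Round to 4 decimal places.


Put-call parity: C - P = S_0 * exp(-qT) - K * exp(-rT).
S_0 * exp(-qT) = 26.3700 * 0.96753856 = 25.51399182
K * exp(-rT) = 28.4500 * 0.98708414 = 28.08254364
C = P + S*exp(-qT) - K*exp(-rT)
C = 4.6402 + 25.51399182 - 28.08254364 = 2.0716

Answer: Call price = 2.0716


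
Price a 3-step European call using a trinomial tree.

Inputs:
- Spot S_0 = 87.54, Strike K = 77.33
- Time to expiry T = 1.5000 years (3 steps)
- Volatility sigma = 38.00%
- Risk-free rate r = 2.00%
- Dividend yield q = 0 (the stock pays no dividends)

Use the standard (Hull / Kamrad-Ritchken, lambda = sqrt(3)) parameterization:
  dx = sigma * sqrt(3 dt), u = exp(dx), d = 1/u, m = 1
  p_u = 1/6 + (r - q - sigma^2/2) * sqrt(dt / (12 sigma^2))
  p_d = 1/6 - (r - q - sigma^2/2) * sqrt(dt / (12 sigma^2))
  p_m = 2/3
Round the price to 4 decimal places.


Answer: Price = V(0,0) = 21.9316

Derivation:
dt = T/N = 0.500000; dx = sigma*sqrt(3*dt) = 0.465403
u = exp(dx) = 1.592656; d = 1/u = 0.627882
p_u = 0.138626, p_m = 0.666667, p_d = 0.194707
Discount per step: exp(-r*dt) = 0.990050
Stock lattice S(k, j) with j the centered position index:
  k=0: S(0,+0) = 87.5400
  k=1: S(1,-1) = 54.9648; S(1,+0) = 87.5400; S(1,+1) = 139.4211
  k=2: S(2,-2) = 34.5114; S(2,-1) = 54.9648; S(2,+0) = 87.5400; S(2,+1) = 139.4211; S(2,+2) = 222.0499
  k=3: S(3,-3) = 21.6691; S(3,-2) = 34.5114; S(3,-1) = 54.9648; S(3,+0) = 87.5400; S(3,+1) = 139.4211; S(3,+2) = 222.0499; S(3,+3) = 353.6490
Terminal payoffs V(N, j) = max(S_T - K, 0):
  V(3,-3) = 0.000000; V(3,-2) = 0.000000; V(3,-1) = 0.000000; V(3,+0) = 10.210000; V(3,+1) = 62.091105; V(3,+2) = 144.719856; V(3,+3) = 276.319032
Backward induction: V(k, j) = exp(-r*dt) * [p_u * V(k+1, j+1) + p_m * V(k+1, j) + p_d * V(k+1, j-1)]
  V(2,-2) = exp(-r*dt) * [p_u*0.000000 + p_m*0.000000 + p_d*0.000000] = 0.000000
  V(2,-1) = exp(-r*dt) * [p_u*10.210000 + p_m*0.000000 + p_d*0.000000] = 1.401293
  V(2,+0) = exp(-r*dt) * [p_u*62.091105 + p_m*10.210000 + p_d*0.000000] = 15.260763
  V(2,+1) = exp(-r*dt) * [p_u*144.719856 + p_m*62.091105 + p_d*10.210000] = 62.812749
  V(2,+2) = exp(-r*dt) * [p_u*276.319032 + p_m*144.719856 + p_d*62.091105] = 145.413170
  V(1,-1) = exp(-r*dt) * [p_u*15.260763 + p_m*1.401293 + p_d*0.000000] = 3.019395
  V(1,+0) = exp(-r*dt) * [p_u*62.812749 + p_m*15.260763 + p_d*1.401293] = 18.963605
  V(1,+1) = exp(-r*dt) * [p_u*145.413170 + p_m*62.812749 + p_d*15.260763] = 64.357847
  V(0,+0) = exp(-r*dt) * [p_u*64.357847 + p_m*18.963605 + p_d*3.019395] = 21.931584


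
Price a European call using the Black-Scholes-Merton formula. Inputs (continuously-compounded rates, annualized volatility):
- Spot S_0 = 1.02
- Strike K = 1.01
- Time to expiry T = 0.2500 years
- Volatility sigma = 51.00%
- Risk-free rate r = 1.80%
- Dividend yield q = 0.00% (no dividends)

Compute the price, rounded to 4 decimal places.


d1 = (ln(S/K) + (r - q + 0.5*sigma^2) * T) / (sigma * sqrt(T)) = 0.18378352
d2 = d1 - sigma * sqrt(T) = -0.07121648
exp(-rT) = 0.99551011; exp(-qT) = 1.00000000
C = S_0 * exp(-qT) * N(d1) - K * exp(-rT) * N(d2)
N(d1) = 0.57290836; N(d2) = 0.47161273
C = 1.0200 * 1.00000000 * 0.57290836 - 1.0100 * 0.99551011 * 0.47161273 = 0.1102

Answer: Price = 0.1102


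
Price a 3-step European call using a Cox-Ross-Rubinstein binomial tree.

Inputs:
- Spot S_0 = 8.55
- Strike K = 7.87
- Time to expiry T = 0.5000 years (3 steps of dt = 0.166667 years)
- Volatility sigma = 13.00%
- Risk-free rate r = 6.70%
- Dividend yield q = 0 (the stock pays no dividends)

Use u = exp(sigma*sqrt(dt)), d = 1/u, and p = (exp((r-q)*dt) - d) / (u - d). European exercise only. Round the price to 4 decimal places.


dt = T/N = 0.166667
u = exp(sigma*sqrt(dt)) = 1.054506; d = 1/u = 0.948311
p = (exp((r-q)*dt) - d) / (u - d) = 0.592477
Discount per step: exp(-r*dt) = 0.988895
Stock lattice S(k, i) with i counting down-moves:
  k=0: S(0,0) = 8.5500
  k=1: S(1,0) = 9.0160; S(1,1) = 8.1081
  k=2: S(2,0) = 9.5075; S(2,1) = 8.5500; S(2,2) = 7.6890
  k=3: S(3,0) = 10.0257; S(3,1) = 9.0160; S(3,2) = 8.1081; S(3,3) = 7.2915
Terminal payoffs V(N, i) = max(S_T - K, 0):
  V(3,0) = 2.155663; V(3,1) = 1.146025; V(3,2) = 0.238063; V(3,3) = 0.000000
Backward induction: V(k, i) = exp(-r*dt) * [p * V(k+1, i) + (1-p) * V(k+1, i+1)].
  V(2,0) = exp(-r*dt) * [p*2.155663 + (1-p)*1.146025] = 1.724844
  V(2,1) = exp(-r*dt) * [p*1.146025 + (1-p)*0.238063] = 0.767393
  V(2,2) = exp(-r*dt) * [p*0.238063 + (1-p)*0.000000] = 0.139481
  V(1,0) = exp(-r*dt) * [p*1.724844 + (1-p)*0.767393] = 1.319840
  V(1,1) = exp(-r*dt) * [p*0.767393 + (1-p)*0.139481] = 0.505824
  V(0,0) = exp(-r*dt) * [p*1.319840 + (1-p)*0.505824] = 0.977138

Answer: Price = V(0,0) = 0.9771


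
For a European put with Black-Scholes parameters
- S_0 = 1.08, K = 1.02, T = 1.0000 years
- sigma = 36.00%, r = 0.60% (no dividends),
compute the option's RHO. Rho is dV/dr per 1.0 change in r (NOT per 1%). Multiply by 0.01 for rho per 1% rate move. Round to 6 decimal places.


d1 = 0.3554400384; d2 = -0.0045599616
phi(d1) = 0.3745210222; exp(-qT) = 1.0000000000; exp(-rT) = 0.9940179641
N(-d2) = 0.5018191552
Rho = -K*T*exp(-rT)*N(-d2) = -1.0200 * 1.0000 * 0.9940179641 * 0.5018191552 = -0.508794

Answer: Rho = -0.508794


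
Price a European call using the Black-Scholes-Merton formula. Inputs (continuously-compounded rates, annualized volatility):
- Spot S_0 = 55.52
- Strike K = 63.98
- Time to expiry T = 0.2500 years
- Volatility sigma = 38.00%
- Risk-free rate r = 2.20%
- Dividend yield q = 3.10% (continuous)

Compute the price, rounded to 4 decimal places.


d1 = (ln(S/K) + (r - q + 0.5*sigma^2) * T) / (sigma * sqrt(T)) = -0.66330115
d2 = d1 - sigma * sqrt(T) = -0.85330115
exp(-rT) = 0.99451510; exp(-qT) = 0.99227995
C = S_0 * exp(-qT) * N(d1) - K * exp(-rT) * N(d2)
N(d1) = 0.25356885; N(d2) = 0.19674616
C = 55.5200 * 0.99227995 * 0.25356885 - 63.9800 * 0.99451510 * 0.19674616 = 1.4507

Answer: Price = 1.4507


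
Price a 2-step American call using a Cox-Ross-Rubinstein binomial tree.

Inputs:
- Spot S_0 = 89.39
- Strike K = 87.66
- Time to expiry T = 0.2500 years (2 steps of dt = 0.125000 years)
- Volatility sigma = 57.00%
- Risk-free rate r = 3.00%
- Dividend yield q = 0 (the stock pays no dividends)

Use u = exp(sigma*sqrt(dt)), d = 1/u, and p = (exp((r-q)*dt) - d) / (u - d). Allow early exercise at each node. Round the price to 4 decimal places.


Answer: Price = V(0,0) = 10.4949

Derivation:
dt = T/N = 0.125000
u = exp(sigma*sqrt(dt)) = 1.223267; d = 1/u = 0.817483
p = (exp((r-q)*dt) - d) / (u - d) = 0.459047
Discount per step: exp(-r*dt) = 0.996257
Stock lattice S(k, i) with i counting down-moves:
  k=0: S(0,0) = 89.3900
  k=1: S(1,0) = 109.3479; S(1,1) = 73.0748
  k=2: S(2,0) = 133.7617; S(2,1) = 89.3900; S(2,2) = 59.7374
Terminal payoffs V(N, i) = max(S_T - K, 0):
  V(2,0) = 46.101677; V(2,1) = 1.730000; V(2,2) = 0.000000
Backward induction: V(k, i) = exp(-r*dt) * [p * V(k+1, i) + (1-p) * V(k+1, i+1)]; then take max(V_cont, immediate exercise) for American.
  V(1,0) = exp(-r*dt) * [p*46.101677 + (1-p)*1.730000] = 22.015978; exercise = 21.687868; V(1,0) = max -> 22.015978
  V(1,1) = exp(-r*dt) * [p*1.730000 + (1-p)*0.000000] = 0.791179; exercise = 0.000000; V(1,1) = max -> 0.791179
  V(0,0) = exp(-r*dt) * [p*22.015978 + (1-p)*0.791179] = 10.494933; exercise = 1.730000; V(0,0) = max -> 10.494933


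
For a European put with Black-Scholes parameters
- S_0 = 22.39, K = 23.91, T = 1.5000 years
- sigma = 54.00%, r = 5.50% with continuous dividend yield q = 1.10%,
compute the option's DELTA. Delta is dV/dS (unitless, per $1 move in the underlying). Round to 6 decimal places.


d1 = 0.3311614105; d2 = -0.3302008200
phi(d1) = 0.3776556516; exp(-qT) = 0.9836353794; exp(-rT) = 0.9208114379
N(-d1) = 0.3702612835
Delta = -exp(-qT) * N(-d1) = -0.9836353794 * 0.3702612835 = -0.364202

Answer: Delta = -0.364202


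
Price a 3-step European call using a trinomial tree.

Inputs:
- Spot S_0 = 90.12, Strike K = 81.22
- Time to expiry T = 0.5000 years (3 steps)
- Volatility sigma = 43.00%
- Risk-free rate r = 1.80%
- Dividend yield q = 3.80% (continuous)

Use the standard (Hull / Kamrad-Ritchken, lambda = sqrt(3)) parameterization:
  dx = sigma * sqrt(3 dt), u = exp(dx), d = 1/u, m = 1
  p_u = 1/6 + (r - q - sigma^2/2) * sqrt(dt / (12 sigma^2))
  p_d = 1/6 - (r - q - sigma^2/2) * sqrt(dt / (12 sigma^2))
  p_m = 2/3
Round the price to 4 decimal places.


Answer: Price = V(0,0) = 14.7896

Derivation:
dt = T/N = 0.166667; dx = sigma*sqrt(3*dt) = 0.304056
u = exp(dx) = 1.355345; d = 1/u = 0.737820
p_u = 0.135847, p_m = 0.666667, p_d = 0.197486
Discount per step: exp(-r*dt) = 0.997004
Stock lattice S(k, j) with j the centered position index:
  k=0: S(0,+0) = 90.1200
  k=1: S(1,-1) = 66.4923; S(1,+0) = 90.1200; S(1,+1) = 122.1437
  k=2: S(2,-2) = 49.0593; S(2,-1) = 66.4923; S(2,+0) = 90.1200; S(2,+1) = 122.1437; S(2,+2) = 165.5468
  k=3: S(3,-3) = 36.1969; S(3,-2) = 49.0593; S(3,-1) = 66.4923; S(3,+0) = 90.1200; S(3,+1) = 122.1437; S(3,+2) = 165.5468; S(3,+3) = 224.3730
Terminal payoffs V(N, j) = max(S_T - K, 0):
  V(3,-3) = 0.000000; V(3,-2) = 0.000000; V(3,-1) = 0.000000; V(3,+0) = 8.900000; V(3,+1) = 40.923677; V(3,+2) = 84.326802; V(3,+3) = 143.153004
Backward induction: V(k, j) = exp(-r*dt) * [p_u * V(k+1, j+1) + p_m * V(k+1, j) + p_d * V(k+1, j-1)]
  V(2,-2) = exp(-r*dt) * [p_u*0.000000 + p_m*0.000000 + p_d*0.000000] = 0.000000
  V(2,-1) = exp(-r*dt) * [p_u*8.900000 + p_m*0.000000 + p_d*0.000000] = 1.205419
  V(2,+0) = exp(-r*dt) * [p_u*40.923677 + p_m*8.900000 + p_d*0.000000] = 11.458275
  V(2,+1) = exp(-r*dt) * [p_u*84.326802 + p_m*40.923677 + p_d*8.900000] = 40.374335
  V(2,+2) = exp(-r*dt) * [p_u*143.153004 + p_m*84.326802 + p_d*40.923677] = 83.495801
  V(1,-1) = exp(-r*dt) * [p_u*11.458275 + p_m*1.205419 + p_d*0.000000] = 2.353117
  V(1,+0) = exp(-r*dt) * [p_u*40.374335 + p_m*11.458275 + p_d*1.205419] = 13.321620
  V(1,+1) = exp(-r*dt) * [p_u*83.495801 + p_m*40.374335 + p_d*11.458275] = 40.400363
  V(0,+0) = exp(-r*dt) * [p_u*40.400363 + p_m*13.321620 + p_d*2.353117] = 14.789630


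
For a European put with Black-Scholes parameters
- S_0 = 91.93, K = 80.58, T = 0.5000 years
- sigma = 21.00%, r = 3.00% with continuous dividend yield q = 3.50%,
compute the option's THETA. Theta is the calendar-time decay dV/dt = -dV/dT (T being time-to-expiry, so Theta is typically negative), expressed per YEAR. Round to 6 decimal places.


Answer: Theta = -3.462617

Derivation:
d1 = 0.9448423986; d2 = 0.7963499746
phi(d1) = 0.2553035340; exp(-qT) = 0.9826522357; exp(-rT) = 0.9851119396
Theta = -S*exp(-qT)*phi(d1)*sigma/(2*sqrt(T)) + r*K*exp(-rT)*N(-d2) - q*S*exp(-qT)*N(-d1)
N(-d1) = 0.1723696712; N(-d2) = 0.2129143231; sqrt(T) = 0.7071067812
Term 1 = -91.9300 * 0.9826522357 * 0.2553035340 * 0.2100 / (2 * 0.7071067812) = -3.4246660628
Term 2 = 0.0300 * 80.5800 * 0.9851119396 * 0.2129143231 = 0.5070362136
Term 3 = -0.0350 * 91.9300 * 0.9826522357 * 0.1723696712 = -0.5449868261
Theta = -3.4246660628 + (0.5070362136) + (-0.5449868261) = -3.462617


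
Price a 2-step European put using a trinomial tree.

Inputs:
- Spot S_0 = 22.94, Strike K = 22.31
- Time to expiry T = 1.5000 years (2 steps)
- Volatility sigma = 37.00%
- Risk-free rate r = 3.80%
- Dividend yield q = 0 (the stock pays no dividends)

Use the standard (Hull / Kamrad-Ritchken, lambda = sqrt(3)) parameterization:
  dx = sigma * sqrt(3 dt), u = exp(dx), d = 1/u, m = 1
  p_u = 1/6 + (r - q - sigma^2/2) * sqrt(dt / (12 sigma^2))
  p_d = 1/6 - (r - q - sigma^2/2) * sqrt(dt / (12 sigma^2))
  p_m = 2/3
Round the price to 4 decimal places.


Answer: Price = V(0,0) = 2.6441

Derivation:
dt = T/N = 0.750000; dx = sigma*sqrt(3*dt) = 0.555000
u = exp(dx) = 1.741941; d = 1/u = 0.574072
p_u = 0.146092, p_m = 0.666667, p_d = 0.187241
Discount per step: exp(-r*dt) = 0.971902
Stock lattice S(k, j) with j the centered position index:
  k=0: S(0,+0) = 22.9400
  k=1: S(1,-1) = 13.1692; S(1,+0) = 22.9400; S(1,+1) = 39.9601
  k=2: S(2,-2) = 7.5601; S(2,-1) = 13.1692; S(2,+0) = 22.9400; S(2,+1) = 39.9601; S(2,+2) = 69.6082
Terminal payoffs V(N, j) = max(K - S_T, 0):
  V(2,-2) = 14.749917; V(2,-1) = 9.140782; V(2,+0) = 0.000000; V(2,+1) = 0.000000; V(2,+2) = 0.000000
Backward induction: V(k, j) = exp(-r*dt) * [p_u * V(k+1, j+1) + p_m * V(k+1, j) + p_d * V(k+1, j-1)]
  V(1,-1) = exp(-r*dt) * [p_u*0.000000 + p_m*9.140782 + p_d*14.749917] = 8.606821
  V(1,+0) = exp(-r*dt) * [p_u*0.000000 + p_m*0.000000 + p_d*9.140782] = 1.663439
  V(1,+1) = exp(-r*dt) * [p_u*0.000000 + p_m*0.000000 + p_d*0.000000] = 0.000000
  V(0,+0) = exp(-r*dt) * [p_u*0.000000 + p_m*1.663439 + p_d*8.606821] = 2.644069


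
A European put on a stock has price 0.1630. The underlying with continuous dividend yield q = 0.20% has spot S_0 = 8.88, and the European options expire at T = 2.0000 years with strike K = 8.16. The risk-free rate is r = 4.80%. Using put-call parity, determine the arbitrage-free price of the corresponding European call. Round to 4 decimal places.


Put-call parity: C - P = S_0 * exp(-qT) - K * exp(-rT).
S_0 * exp(-qT) = 8.8800 * 0.99600799 = 8.84455095
K * exp(-rT) = 8.1600 * 0.90846402 = 7.41306637
C = P + S*exp(-qT) - K*exp(-rT)
C = 0.1630 + 8.84455095 - 7.41306637 = 1.5945

Answer: Call price = 1.5945


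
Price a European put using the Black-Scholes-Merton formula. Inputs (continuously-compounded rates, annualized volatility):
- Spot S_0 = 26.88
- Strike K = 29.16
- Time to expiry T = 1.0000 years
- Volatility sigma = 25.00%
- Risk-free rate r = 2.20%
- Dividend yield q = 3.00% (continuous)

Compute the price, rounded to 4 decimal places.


Answer: Price = 4.1071

Derivation:
d1 = (ln(S/K) + (r - q + 0.5*sigma^2) * T) / (sigma * sqrt(T)) = -0.23266157
d2 = d1 - sigma * sqrt(T) = -0.48266157
exp(-rT) = 0.97824024; exp(-qT) = 0.97044553
P = K * exp(-rT) * N(-d2) - S_0 * exp(-qT) * N(-d1)
N(-d1) = 0.59198789; N(-d2) = 0.68533197
P = 29.1600 * 0.97824024 * 0.68533197 - 26.8800 * 0.97044553 * 0.59198789 = 4.1071


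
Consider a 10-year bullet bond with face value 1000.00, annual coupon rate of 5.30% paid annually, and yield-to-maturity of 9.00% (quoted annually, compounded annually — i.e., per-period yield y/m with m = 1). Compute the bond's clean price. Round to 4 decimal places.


Answer: Price = 762.5467

Derivation:
Coupon per period c = face * coupon_rate / m = 53.000000
Periods per year m = 1; per-period yield y/m = 0.090000
Number of cashflows N = 10
Cashflows (t years, CF_t, discount factor 1/(1+y/m)^(m*t), PV):
  t = 1.0000: CF_t = 53.000000, DF = 0.917431, PV = 48.623853
  t = 2.0000: CF_t = 53.000000, DF = 0.841680, PV = 44.609040
  t = 3.0000: CF_t = 53.000000, DF = 0.772183, PV = 40.925724
  t = 4.0000: CF_t = 53.000000, DF = 0.708425, PV = 37.546536
  t = 5.0000: CF_t = 53.000000, DF = 0.649931, PV = 34.446363
  t = 6.0000: CF_t = 53.000000, DF = 0.596267, PV = 31.602168
  t = 7.0000: CF_t = 53.000000, DF = 0.547034, PV = 28.992815
  t = 8.0000: CF_t = 53.000000, DF = 0.501866, PV = 26.598913
  t = 9.0000: CF_t = 53.000000, DF = 0.460428, PV = 24.402672
  t = 10.0000: CF_t = 1053.000000, DF = 0.422411, PV = 444.798580
Price P = sum_t PV_t = 762.546665


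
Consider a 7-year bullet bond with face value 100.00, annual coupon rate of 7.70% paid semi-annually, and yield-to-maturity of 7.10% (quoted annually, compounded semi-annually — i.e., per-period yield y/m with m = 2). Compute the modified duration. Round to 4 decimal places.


Coupon per period c = face * coupon_rate / m = 3.850000
Periods per year m = 2; per-period yield y/m = 0.035500
Number of cashflows N = 14
Cashflows (t years, CF_t, discount factor 1/(1+y/m)^(m*t), PV):
  t = 0.5000: CF_t = 3.850000, DF = 0.965717, PV = 3.718011
  t = 1.0000: CF_t = 3.850000, DF = 0.932609, PV = 3.590546
  t = 1.5000: CF_t = 3.850000, DF = 0.900637, PV = 3.467452
  t = 2.0000: CF_t = 3.850000, DF = 0.869760, PV = 3.348577
  t = 2.5000: CF_t = 3.850000, DF = 0.839942, PV = 3.233778
  t = 3.0000: CF_t = 3.850000, DF = 0.811147, PV = 3.122915
  t = 3.5000: CF_t = 3.850000, DF = 0.783338, PV = 3.015852
  t = 4.0000: CF_t = 3.850000, DF = 0.756483, PV = 2.912460
  t = 4.5000: CF_t = 3.850000, DF = 0.730549, PV = 2.812612
  t = 5.0000: CF_t = 3.850000, DF = 0.705503, PV = 2.716187
  t = 5.5000: CF_t = 3.850000, DF = 0.681316, PV = 2.623068
  t = 6.0000: CF_t = 3.850000, DF = 0.657959, PV = 2.533142
  t = 6.5000: CF_t = 3.850000, DF = 0.635402, PV = 2.446298
  t = 7.0000: CF_t = 103.850000, DF = 0.613619, PV = 63.724297
Price P = sum_t PV_t = 103.265194
First compute Macaulay numerator sum_t t * PV_t:
  t * PV_t at t = 0.5000: 1.859005
  t * PV_t at t = 1.0000: 3.590546
  t * PV_t at t = 1.5000: 5.201178
  t * PV_t at t = 2.0000: 6.697154
  t * PV_t at t = 2.5000: 8.084445
  t * PV_t at t = 3.0000: 9.368744
  t * PV_t at t = 3.5000: 10.555482
  t * PV_t at t = 4.0000: 11.649838
  t * PV_t at t = 4.5000: 12.656753
  t * PV_t at t = 5.0000: 13.580936
  t * PV_t at t = 5.5000: 14.426875
  t * PV_t at t = 6.0000: 15.198850
  t * PV_t at t = 6.5000: 15.900938
  t * PV_t at t = 7.0000: 446.070082
Macaulay duration D = 574.840827 / 103.265194 = 5.566646
Modified duration = D / (1 + y/m) = 5.566646 / (1 + 0.035500) = 5.375805

Answer: Modified duration = 5.3758


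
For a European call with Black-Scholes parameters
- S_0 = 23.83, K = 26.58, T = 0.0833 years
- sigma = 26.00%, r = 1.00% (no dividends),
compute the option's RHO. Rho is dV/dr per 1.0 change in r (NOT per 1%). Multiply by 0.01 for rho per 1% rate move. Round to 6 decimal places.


Answer: Rho = 0.153077

Derivation:
d1 = -1.4067762166; d2 = -1.4818167390
phi(d1) = 0.1483103569; exp(-qT) = 1.0000000000; exp(-rT) = 0.9991673468
N(d2) = 0.0691945320
Rho = K*T*exp(-rT)*N(d2) = 26.5800 * 0.0833 * 0.9991673468 * 0.0691945320 = 0.153077


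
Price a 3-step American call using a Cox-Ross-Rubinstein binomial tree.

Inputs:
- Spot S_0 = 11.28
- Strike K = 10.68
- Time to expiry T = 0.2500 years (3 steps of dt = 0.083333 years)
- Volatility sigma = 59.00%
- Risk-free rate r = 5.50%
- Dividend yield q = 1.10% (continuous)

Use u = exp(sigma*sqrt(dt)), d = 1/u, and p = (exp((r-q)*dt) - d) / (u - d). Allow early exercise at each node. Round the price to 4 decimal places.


Answer: Price = V(0,0) = 1.7521

Derivation:
dt = T/N = 0.083333
u = exp(sigma*sqrt(dt)) = 1.185682; d = 1/u = 0.843396
p = (exp((r-q)*dt) - d) / (u - d) = 0.468255
Discount per step: exp(-r*dt) = 0.995427
Stock lattice S(k, i) with i counting down-moves:
  k=0: S(0,0) = 11.2800
  k=1: S(1,0) = 13.3745; S(1,1) = 9.5135
  k=2: S(2,0) = 15.8579; S(2,1) = 11.2800; S(2,2) = 8.0237
  k=3: S(3,0) = 18.8024; S(3,1) = 13.3745; S(3,2) = 9.5135; S(3,3) = 6.7671
Terminal payoffs V(N, i) = max(S_T - K, 0):
  V(3,0) = 8.122432; V(3,1) = 2.694496; V(3,2) = 0.000000; V(3,3) = 0.000000
Backward induction: V(k, i) = exp(-r*dt) * [p * V(k+1, i) + (1-p) * V(k+1, i+1)]; then take max(V_cont, immediate exercise) for American.
  V(2,0) = exp(-r*dt) * [p*8.122432 + (1-p)*2.694496] = 5.212210; exercise = 5.177902; V(2,0) = max -> 5.212210
  V(2,1) = exp(-r*dt) * [p*2.694496 + (1-p)*0.000000] = 1.255941; exercise = 0.600000; V(2,1) = max -> 1.255941
  V(2,2) = exp(-r*dt) * [p*0.000000 + (1-p)*0.000000] = 0.000000; exercise = 0.000000; V(2,2) = max -> 0.000000
  V(1,0) = exp(-r*dt) * [p*5.212210 + (1-p)*1.255941] = 3.094269; exercise = 2.694496; V(1,0) = max -> 3.094269
  V(1,1) = exp(-r*dt) * [p*1.255941 + (1-p)*0.000000] = 0.585412; exercise = 0.000000; V(1,1) = max -> 0.585412
  V(0,0) = exp(-r*dt) * [p*3.094269 + (1-p)*0.585412] = 1.752148; exercise = 0.600000; V(0,0) = max -> 1.752148


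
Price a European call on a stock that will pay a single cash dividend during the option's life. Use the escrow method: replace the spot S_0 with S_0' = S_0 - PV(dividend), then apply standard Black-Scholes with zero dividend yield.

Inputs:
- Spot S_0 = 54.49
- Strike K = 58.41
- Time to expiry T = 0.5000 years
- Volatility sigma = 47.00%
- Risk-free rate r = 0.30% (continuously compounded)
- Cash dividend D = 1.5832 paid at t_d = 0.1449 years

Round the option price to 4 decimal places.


Answer: Price = 4.9425

Derivation:
PV(D) = D * exp(-r * t_d) = 1.5832 * 0.99956539 = 1.58251193
S_0' = S_0 - PV(D) = 54.4900 - 1.58251193 = 52.90748807
d1 = (ln(S_0'/K) + (r + sigma^2/2)*T) / (sigma*sqrt(T)) = -0.12703016
d2 = d1 - sigma*sqrt(T) = -0.45937035
exp(-rT) = 0.99850112
N(d1) = 0.44945826; N(d2) = 0.32298412
C = S_0' * N(d1) - K * exp(-rT) * N(d2) = 52.90748807 * 0.44945826 - 58.4100 * 0.99850112 * 0.32298412 = 4.9425


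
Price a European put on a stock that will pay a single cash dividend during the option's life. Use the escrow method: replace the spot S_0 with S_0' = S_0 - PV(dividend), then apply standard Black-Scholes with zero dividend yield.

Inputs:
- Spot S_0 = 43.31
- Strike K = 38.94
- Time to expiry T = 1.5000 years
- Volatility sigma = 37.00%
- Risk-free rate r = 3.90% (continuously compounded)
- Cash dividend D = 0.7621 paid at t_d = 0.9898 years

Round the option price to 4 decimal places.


Answer: Price = 4.5503

Derivation:
PV(D) = D * exp(-r * t_d) = 0.7621 * 0.96213337 = 0.73324184
S_0' = S_0 - PV(D) = 43.3100 - 0.73324184 = 42.57675816
d1 = (ln(S_0'/K) + (r + sigma^2/2)*T) / (sigma*sqrt(T)) = 0.55270534
d2 = d1 - sigma*sqrt(T) = 0.09954974
exp(-rT) = 0.94317824
N(-d1) = 0.29023260; N(-d2) = 0.46035090
P = K * exp(-rT) * N(-d2) - S_0' * N(-d1) = 38.9400 * 0.94317824 * 0.46035090 - 42.57675816 * 0.29023260 = 4.5503


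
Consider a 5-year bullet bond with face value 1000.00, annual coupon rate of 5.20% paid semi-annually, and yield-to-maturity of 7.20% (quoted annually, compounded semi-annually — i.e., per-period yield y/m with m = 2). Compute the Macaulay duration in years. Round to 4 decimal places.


Coupon per period c = face * coupon_rate / m = 26.000000
Periods per year m = 2; per-period yield y/m = 0.036000
Number of cashflows N = 10
Cashflows (t years, CF_t, discount factor 1/(1+y/m)^(m*t), PV):
  t = 0.5000: CF_t = 26.000000, DF = 0.965251, PV = 25.096525
  t = 1.0000: CF_t = 26.000000, DF = 0.931709, PV = 24.224445
  t = 1.5000: CF_t = 26.000000, DF = 0.899333, PV = 23.382669
  t = 2.0000: CF_t = 26.000000, DF = 0.868082, PV = 22.570144
  t = 2.5000: CF_t = 26.000000, DF = 0.837917, PV = 21.785853
  t = 3.0000: CF_t = 26.000000, DF = 0.808801, PV = 21.028816
  t = 3.5000: CF_t = 26.000000, DF = 0.780696, PV = 20.298085
  t = 4.0000: CF_t = 26.000000, DF = 0.753567, PV = 19.592746
  t = 4.5000: CF_t = 26.000000, DF = 0.727381, PV = 18.911917
  t = 5.0000: CF_t = 1026.000000, DF = 0.702106, PV = 720.360360
Price P = sum_t PV_t = 917.251560
Macaulay numerator sum_t t * PV_t:
  t * PV_t at t = 0.5000: 12.548263
  t * PV_t at t = 1.0000: 24.224445
  t * PV_t at t = 1.5000: 35.074003
  t * PV_t at t = 2.0000: 45.140288
  t * PV_t at t = 2.5000: 54.464633
  t * PV_t at t = 3.0000: 63.086447
  t * PV_t at t = 3.5000: 71.043296
  t * PV_t at t = 4.0000: 78.370983
  t * PV_t at t = 4.5000: 85.103626
  t * PV_t at t = 5.0000: 3601.801802
Macaulay duration D = (sum_t t * PV_t) / P = 4070.857786 / 917.251560 = 4.438104

Answer: Macaulay duration = 4.4381 years


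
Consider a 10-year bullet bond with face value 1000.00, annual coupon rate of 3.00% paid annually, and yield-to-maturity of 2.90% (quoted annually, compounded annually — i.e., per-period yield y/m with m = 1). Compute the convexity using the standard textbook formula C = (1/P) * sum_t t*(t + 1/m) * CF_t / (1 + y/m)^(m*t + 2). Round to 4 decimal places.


Answer: Convexity = 87.3150

Derivation:
Coupon per period c = face * coupon_rate / m = 30.000000
Periods per year m = 1; per-period yield y/m = 0.029000
Number of cashflows N = 10
Cashflows (t years, CF_t, discount factor 1/(1+y/m)^(m*t), PV):
  t = 1.0000: CF_t = 30.000000, DF = 0.971817, PV = 29.154519
  t = 2.0000: CF_t = 30.000000, DF = 0.944429, PV = 28.332866
  t = 3.0000: CF_t = 30.000000, DF = 0.917812, PV = 27.534369
  t = 4.0000: CF_t = 30.000000, DF = 0.891946, PV = 26.758376
  t = 5.0000: CF_t = 30.000000, DF = 0.866808, PV = 26.004253
  t = 6.0000: CF_t = 30.000000, DF = 0.842379, PV = 25.271383
  t = 7.0000: CF_t = 30.000000, DF = 0.818639, PV = 24.559167
  t = 8.0000: CF_t = 30.000000, DF = 0.795567, PV = 23.867023
  t = 9.0000: CF_t = 30.000000, DF = 0.773146, PV = 23.194386
  t = 10.0000: CF_t = 1030.000000, DF = 0.751357, PV = 773.897559
Price P = sum_t PV_t = 1008.573902
Convexity numerator sum_t t*(t + 1/m) * CF_t / (1+y/m)^(m*t + 2):
  t = 1.0000: term = 55.068738
  t = 2.0000: term = 160.550257
  t = 3.0000: term = 312.051035
  t = 4.0000: term = 505.427656
  t = 5.0000: term = 736.775008
  t = 6.0000: term = 1002.414978
  t = 7.0000: term = 1298.885620
  t = 8.0000: term = 1622.930804
  t = 9.0000: term = 1971.490287
  t = 10.0000: term = 80398.030998
Convexity = (1/P) * sum = 88063.625382 / 1008.573902 = 87.314995


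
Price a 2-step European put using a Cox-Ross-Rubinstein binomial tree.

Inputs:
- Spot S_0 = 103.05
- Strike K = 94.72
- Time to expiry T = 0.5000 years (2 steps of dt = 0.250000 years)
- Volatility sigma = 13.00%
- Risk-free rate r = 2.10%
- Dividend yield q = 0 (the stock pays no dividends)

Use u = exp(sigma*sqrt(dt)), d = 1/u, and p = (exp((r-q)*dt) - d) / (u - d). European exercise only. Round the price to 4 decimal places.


Answer: Price = V(0,0) = 0.9480

Derivation:
dt = T/N = 0.250000
u = exp(sigma*sqrt(dt)) = 1.067159; d = 1/u = 0.937067
p = (exp((r-q)*dt) - d) / (u - d) = 0.524218
Discount per step: exp(-r*dt) = 0.994764
Stock lattice S(k, i) with i counting down-moves:
  k=0: S(0,0) = 103.0500
  k=1: S(1,0) = 109.9707; S(1,1) = 96.5648
  k=2: S(2,0) = 117.3563; S(2,1) = 103.0500; S(2,2) = 90.4877
Terminal payoffs V(N, i) = max(K - S_T, 0):
  V(2,0) = 0.000000; V(2,1) = 0.000000; V(2,2) = 4.232266
Backward induction: V(k, i) = exp(-r*dt) * [p * V(k+1, i) + (1-p) * V(k+1, i+1)].
  V(1,0) = exp(-r*dt) * [p*0.000000 + (1-p)*0.000000] = 0.000000
  V(1,1) = exp(-r*dt) * [p*0.000000 + (1-p)*4.232266] = 2.003092
  V(0,0) = exp(-r*dt) * [p*0.000000 + (1-p)*2.003092] = 0.948045


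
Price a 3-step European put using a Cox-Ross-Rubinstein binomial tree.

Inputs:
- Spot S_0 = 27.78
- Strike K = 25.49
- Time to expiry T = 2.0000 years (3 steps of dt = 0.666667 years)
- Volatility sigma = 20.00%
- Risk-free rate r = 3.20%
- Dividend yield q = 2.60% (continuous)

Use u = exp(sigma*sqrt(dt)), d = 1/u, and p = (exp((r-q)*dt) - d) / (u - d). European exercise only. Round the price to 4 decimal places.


Answer: Price = V(0,0) = 1.8753

Derivation:
dt = T/N = 0.666667
u = exp(sigma*sqrt(dt)) = 1.177389; d = 1/u = 0.849337
p = (exp((r-q)*dt) - d) / (u - d) = 0.471483
Discount per step: exp(-r*dt) = 0.978893
Stock lattice S(k, i) with i counting down-moves:
  k=0: S(0,0) = 27.7800
  k=1: S(1,0) = 32.7079; S(1,1) = 23.5946
  k=2: S(2,0) = 38.5099; S(2,1) = 27.7800; S(2,2) = 20.0397
  k=3: S(3,0) = 45.3411; S(3,1) = 32.7079; S(3,2) = 23.5946; S(3,3) = 17.0205
Terminal payoffs V(N, i) = max(K - S_T, 0):
  V(3,0) = 0.000000; V(3,1) = 0.000000; V(3,2) = 1.895420; V(3,3) = 8.469502
Backward induction: V(k, i) = exp(-r*dt) * [p * V(k+1, i) + (1-p) * V(k+1, i+1)].
  V(2,0) = exp(-r*dt) * [p*0.000000 + (1-p)*0.000000] = 0.000000
  V(2,1) = exp(-r*dt) * [p*0.000000 + (1-p)*1.895420] = 0.980617
  V(2,2) = exp(-r*dt) * [p*1.895420 + (1-p)*8.469502] = 5.256587
  V(1,0) = exp(-r*dt) * [p*0.000000 + (1-p)*0.980617] = 0.507333
  V(1,1) = exp(-r*dt) * [p*0.980617 + (1-p)*5.256587] = 3.172139
  V(0,0) = exp(-r*dt) * [p*0.507333 + (1-p)*3.172139] = 1.875292


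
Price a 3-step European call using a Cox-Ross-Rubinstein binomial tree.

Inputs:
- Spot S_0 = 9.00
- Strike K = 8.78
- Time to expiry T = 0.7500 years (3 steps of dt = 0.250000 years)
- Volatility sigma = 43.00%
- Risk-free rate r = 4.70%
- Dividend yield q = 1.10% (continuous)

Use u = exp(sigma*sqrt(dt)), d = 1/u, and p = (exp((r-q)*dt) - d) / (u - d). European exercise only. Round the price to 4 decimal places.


dt = T/N = 0.250000
u = exp(sigma*sqrt(dt)) = 1.239862; d = 1/u = 0.806541
p = (exp((r-q)*dt) - d) / (u - d) = 0.467320
Discount per step: exp(-r*dt) = 0.988319
Stock lattice S(k, i) with i counting down-moves:
  k=0: S(0,0) = 9.0000
  k=1: S(1,0) = 11.1588; S(1,1) = 7.2589
  k=2: S(2,0) = 13.8353; S(2,1) = 9.0000; S(2,2) = 5.8546
  k=3: S(3,0) = 17.1539; S(3,1) = 11.1588; S(3,2) = 7.2589; S(3,3) = 4.7220
Terminal payoffs V(N, i) = max(S_T - K, 0):
  V(3,0) = 8.373883; V(3,1) = 2.378757; V(3,2) = 0.000000; V(3,3) = 0.000000
Backward induction: V(k, i) = exp(-r*dt) * [p * V(k+1, i) + (1-p) * V(k+1, i+1)].
  V(2,0) = exp(-r*dt) * [p*8.373883 + (1-p)*2.378757] = 5.119884
  V(2,1) = exp(-r*dt) * [p*2.378757 + (1-p)*0.000000] = 1.098655
  V(2,2) = exp(-r*dt) * [p*0.000000 + (1-p)*0.000000] = 0.000000
  V(1,0) = exp(-r*dt) * [p*5.119884 + (1-p)*1.098655] = 2.943069
  V(1,1) = exp(-r*dt) * [p*1.098655 + (1-p)*0.000000] = 0.507426
  V(0,0) = exp(-r*dt) * [p*2.943069 + (1-p)*0.507426] = 1.626427

Answer: Price = V(0,0) = 1.6264


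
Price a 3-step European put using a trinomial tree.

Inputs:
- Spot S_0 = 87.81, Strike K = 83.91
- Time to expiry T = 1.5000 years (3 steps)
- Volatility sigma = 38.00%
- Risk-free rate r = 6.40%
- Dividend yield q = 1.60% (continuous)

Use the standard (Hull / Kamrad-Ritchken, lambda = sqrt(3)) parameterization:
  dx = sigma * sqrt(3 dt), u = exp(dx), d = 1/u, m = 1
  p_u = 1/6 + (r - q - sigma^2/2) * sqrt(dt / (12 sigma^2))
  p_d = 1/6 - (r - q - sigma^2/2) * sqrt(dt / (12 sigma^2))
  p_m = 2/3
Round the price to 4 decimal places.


dt = T/N = 0.500000; dx = sigma*sqrt(3*dt) = 0.465403
u = exp(dx) = 1.592656; d = 1/u = 0.627882
p_u = 0.153667, p_m = 0.666667, p_d = 0.179666
Discount per step: exp(-r*dt) = 0.968507
Stock lattice S(k, j) with j the centered position index:
  k=0: S(0,+0) = 87.8100
  k=1: S(1,-1) = 55.1343; S(1,+0) = 87.8100; S(1,+1) = 139.8511
  k=2: S(2,-2) = 34.6178; S(2,-1) = 55.1343; S(2,+0) = 87.8100; S(2,+1) = 139.8511; S(2,+2) = 222.7347
  k=3: S(3,-3) = 21.7359; S(3,-2) = 34.6178; S(3,-1) = 55.1343; S(3,+0) = 87.8100; S(3,+1) = 139.8511; S(3,+2) = 222.7347; S(3,+3) = 354.7398
Terminal payoffs V(N, j) = max(K - S_T, 0):
  V(3,-3) = 62.174079; V(3,-2) = 49.292155; V(3,-1) = 28.775683; V(3,+0) = 0.000000; V(3,+1) = 0.000000; V(3,+2) = 0.000000; V(3,+3) = 0.000000
Backward induction: V(k, j) = exp(-r*dt) * [p_u * V(k+1, j+1) + p_m * V(k+1, j) + p_d * V(k+1, j-1)]
  V(2,-2) = exp(-r*dt) * [p_u*28.775683 + p_m*49.292155 + p_d*62.174079] = 46.927914
  V(2,-1) = exp(-r*dt) * [p_u*0.000000 + p_m*28.775683 + p_d*49.292155] = 27.156848
  V(2,+0) = exp(-r*dt) * [p_u*0.000000 + p_m*0.000000 + p_d*28.775683] = 5.007195
  V(2,+1) = exp(-r*dt) * [p_u*0.000000 + p_m*0.000000 + p_d*0.000000] = 0.000000
  V(2,+2) = exp(-r*dt) * [p_u*0.000000 + p_m*0.000000 + p_d*0.000000] = 0.000000
  V(1,-1) = exp(-r*dt) * [p_u*5.007195 + p_m*27.156848 + p_d*46.927914] = 26.445425
  V(1,+0) = exp(-r*dt) * [p_u*0.000000 + p_m*5.007195 + p_d*27.156848] = 7.958505
  V(1,+1) = exp(-r*dt) * [p_u*0.000000 + p_m*0.000000 + p_d*5.007195] = 0.871291
  V(0,+0) = exp(-r*dt) * [p_u*0.871291 + p_m*7.958505 + p_d*26.445425] = 9.869960

Answer: Price = V(0,0) = 9.8700


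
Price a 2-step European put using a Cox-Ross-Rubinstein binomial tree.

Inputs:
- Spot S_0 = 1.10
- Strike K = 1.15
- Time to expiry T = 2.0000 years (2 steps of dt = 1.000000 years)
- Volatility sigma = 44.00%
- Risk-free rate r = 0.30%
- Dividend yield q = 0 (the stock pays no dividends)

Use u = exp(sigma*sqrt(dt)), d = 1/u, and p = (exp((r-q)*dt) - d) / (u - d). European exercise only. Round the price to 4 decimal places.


dt = T/N = 1.000000
u = exp(sigma*sqrt(dt)) = 1.552707; d = 1/u = 0.644036
p = (exp((r-q)*dt) - d) / (u - d) = 0.395047
Discount per step: exp(-r*dt) = 0.997004
Stock lattice S(k, i) with i counting down-moves:
  k=0: S(0,0) = 1.1000
  k=1: S(1,0) = 1.7080; S(1,1) = 0.7084
  k=2: S(2,0) = 2.6520; S(2,1) = 1.1000; S(2,2) = 0.4563
Terminal payoffs V(N, i) = max(K - S_T, 0):
  V(2,0) = 0.000000; V(2,1) = 0.050000; V(2,2) = 0.693739
Backward induction: V(k, i) = exp(-r*dt) * [p * V(k+1, i) + (1-p) * V(k+1, i+1)].
  V(1,0) = exp(-r*dt) * [p*0.000000 + (1-p)*0.050000] = 0.030157
  V(1,1) = exp(-r*dt) * [p*0.050000 + (1-p)*0.693739] = 0.438115
  V(0,0) = exp(-r*dt) * [p*0.030157 + (1-p)*0.438115] = 0.276123

Answer: Price = V(0,0) = 0.2761


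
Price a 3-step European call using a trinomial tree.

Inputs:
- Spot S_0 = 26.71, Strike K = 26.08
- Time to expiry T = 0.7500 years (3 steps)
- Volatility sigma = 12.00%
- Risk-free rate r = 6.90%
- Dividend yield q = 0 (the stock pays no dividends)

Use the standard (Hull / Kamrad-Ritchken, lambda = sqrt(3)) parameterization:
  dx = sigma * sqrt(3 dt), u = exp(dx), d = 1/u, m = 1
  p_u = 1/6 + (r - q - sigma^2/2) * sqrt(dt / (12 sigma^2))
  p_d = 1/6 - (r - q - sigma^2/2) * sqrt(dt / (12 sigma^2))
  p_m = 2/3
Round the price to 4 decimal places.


Answer: Price = V(0,0) = 2.2580

Derivation:
dt = T/N = 0.250000; dx = sigma*sqrt(3*dt) = 0.103923
u = exp(dx) = 1.109515; d = 1/u = 0.901295
p_u = 0.241001, p_m = 0.666667, p_d = 0.092333
Discount per step: exp(-r*dt) = 0.982898
Stock lattice S(k, j) with j the centered position index:
  k=0: S(0,+0) = 26.7100
  k=1: S(1,-1) = 24.0736; S(1,+0) = 26.7100; S(1,+1) = 29.6351
  k=2: S(2,-2) = 21.6974; S(2,-1) = 24.0736; S(2,+0) = 26.7100; S(2,+1) = 29.6351; S(2,+2) = 32.8806
  k=3: S(3,-3) = 19.5557; S(3,-2) = 21.6974; S(3,-1) = 24.0736; S(3,+0) = 26.7100; S(3,+1) = 29.6351; S(3,+2) = 32.8806; S(3,+3) = 36.4816
Terminal payoffs V(N, j) = max(S_T - K, 0):
  V(3,-3) = 0.000000; V(3,-2) = 0.000000; V(3,-1) = 0.000000; V(3,+0) = 0.630000; V(3,+1) = 3.555148; V(3,+2) = 6.800643; V(3,+3) = 10.401569
Backward induction: V(k, j) = exp(-r*dt) * [p_u * V(k+1, j+1) + p_m * V(k+1, j) + p_d * V(k+1, j-1)]
  V(2,-2) = exp(-r*dt) * [p_u*0.000000 + p_m*0.000000 + p_d*0.000000] = 0.000000
  V(2,-1) = exp(-r*dt) * [p_u*0.630000 + p_m*0.000000 + p_d*0.000000] = 0.149234
  V(2,+0) = exp(-r*dt) * [p_u*3.555148 + p_m*0.630000 + p_d*0.000000] = 1.254957
  V(2,+1) = exp(-r*dt) * [p_u*6.800643 + p_m*3.555148 + p_d*0.630000] = 3.997669
  V(2,+2) = exp(-r*dt) * [p_u*10.401569 + p_m*6.800643 + p_d*3.555148] = 7.242780
  V(1,-1) = exp(-r*dt) * [p_u*1.254957 + p_m*0.149234 + p_d*0.000000] = 0.395060
  V(1,+0) = exp(-r*dt) * [p_u*3.997669 + p_m*1.254957 + p_d*0.149234] = 1.782836
  V(1,+1) = exp(-r*dt) * [p_u*7.242780 + p_m*3.997669 + p_d*1.254957] = 4.449087
  V(0,+0) = exp(-r*dt) * [p_u*4.449087 + p_m*1.782836 + p_d*0.395060] = 2.257979


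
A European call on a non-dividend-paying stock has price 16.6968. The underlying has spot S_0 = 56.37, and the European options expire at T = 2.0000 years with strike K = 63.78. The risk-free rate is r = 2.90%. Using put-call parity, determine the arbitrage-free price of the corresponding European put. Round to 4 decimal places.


Answer: Put price = 20.5128

Derivation:
Put-call parity: C - P = S_0 * exp(-qT) - K * exp(-rT).
S_0 * exp(-qT) = 56.3700 * 1.00000000 = 56.37000000
K * exp(-rT) = 63.7800 * 0.94364995 = 60.18599365
P = C - S*exp(-qT) + K*exp(-rT)
P = 16.6968 - 56.37000000 + 60.18599365 = 20.5128


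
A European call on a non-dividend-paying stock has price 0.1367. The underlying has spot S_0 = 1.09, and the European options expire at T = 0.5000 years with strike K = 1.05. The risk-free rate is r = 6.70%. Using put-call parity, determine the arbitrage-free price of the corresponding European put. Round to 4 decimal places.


Answer: Put price = 0.0621

Derivation:
Put-call parity: C - P = S_0 * exp(-qT) - K * exp(-rT).
S_0 * exp(-qT) = 1.0900 * 1.00000000 = 1.09000000
K * exp(-rT) = 1.0500 * 0.96705491 = 1.01540766
P = C - S*exp(-qT) + K*exp(-rT)
P = 0.1367 - 1.09000000 + 1.01540766 = 0.0621


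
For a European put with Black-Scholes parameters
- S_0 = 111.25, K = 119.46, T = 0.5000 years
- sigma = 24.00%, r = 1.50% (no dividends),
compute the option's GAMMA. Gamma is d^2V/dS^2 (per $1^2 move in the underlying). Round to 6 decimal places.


Answer: Gamma = 0.020258

Derivation:
d1 = -0.2905128545; d2 = -0.4602184819
phi(d1) = 0.3824576340; exp(-qT) = 1.0000000000; exp(-rT) = 0.9925280548
Gamma = exp(-qT) * phi(d1) / (S * sigma * sqrt(T)) = 1.0000000000 * 0.3824576340 / (111.2500 * 0.2400 * 0.7071067812) = 0.020258


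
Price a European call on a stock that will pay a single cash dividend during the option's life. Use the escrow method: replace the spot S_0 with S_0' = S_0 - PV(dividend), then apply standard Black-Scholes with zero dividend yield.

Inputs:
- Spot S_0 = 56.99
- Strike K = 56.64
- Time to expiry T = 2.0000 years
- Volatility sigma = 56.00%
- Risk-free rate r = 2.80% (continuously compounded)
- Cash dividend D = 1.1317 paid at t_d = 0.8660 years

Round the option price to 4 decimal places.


PV(D) = D * exp(-r * t_d) = 1.1317 * 0.97604362 = 1.10458857
S_0' = S_0 - PV(D) = 56.9900 - 1.10458857 = 55.88541143
d1 = (ln(S_0'/K) + (r + sigma^2/2)*T) / (sigma*sqrt(T)) = 0.44975517
d2 = d1 - sigma*sqrt(T) = -0.34220443
exp(-rT) = 0.94553914
N(d1) = 0.67355651; N(d2) = 0.36609853
C = S_0' * N(d1) - K * exp(-rT) * N(d2) = 55.88541143 * 0.67355651 - 56.6400 * 0.94553914 * 0.36609853 = 18.0355

Answer: Price = 18.0355


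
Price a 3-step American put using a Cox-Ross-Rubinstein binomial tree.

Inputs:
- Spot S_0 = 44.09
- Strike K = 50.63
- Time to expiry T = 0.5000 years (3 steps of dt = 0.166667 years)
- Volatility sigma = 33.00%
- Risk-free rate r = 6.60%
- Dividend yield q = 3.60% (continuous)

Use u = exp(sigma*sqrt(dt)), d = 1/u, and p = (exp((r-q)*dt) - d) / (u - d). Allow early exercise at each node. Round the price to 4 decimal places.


dt = T/N = 0.166667
u = exp(sigma*sqrt(dt)) = 1.144219; d = 1/u = 0.873959
p = (exp((r-q)*dt) - d) / (u - d) = 0.484917
Discount per step: exp(-r*dt) = 0.989060
Stock lattice S(k, i) with i counting down-moves:
  k=0: S(0,0) = 44.0900
  k=1: S(1,0) = 50.4486; S(1,1) = 38.5328
  k=2: S(2,0) = 57.7242; S(2,1) = 44.0900; S(2,2) = 33.6761
  k=3: S(3,0) = 66.0491; S(3,1) = 50.4486; S(3,2) = 38.5328; S(3,3) = 29.4315
Terminal payoffs V(N, i) = max(K - S_T, 0):
  V(3,0) = 0.000000; V(3,1) = 0.181403; V(3,2) = 12.097152; V(3,3) = 21.198451
Backward induction: V(k, i) = exp(-r*dt) * [p * V(k+1, i) + (1-p) * V(k+1, i+1)]; then take max(V_cont, immediate exercise) for American.
  V(2,0) = exp(-r*dt) * [p*0.000000 + (1-p)*0.181403] = 0.092415; exercise = 0.000000; V(2,0) = max -> 0.092415
  V(2,1) = exp(-r*dt) * [p*0.181403 + (1-p)*12.097152] = 6.249870; exercise = 6.540000; V(2,1) = max -> 6.540000
  V(2,2) = exp(-r*dt) * [p*12.097152 + (1-p)*21.198451] = 16.601449; exercise = 16.953875; V(2,2) = max -> 16.953875
  V(1,0) = exp(-r*dt) * [p*0.092415 + (1-p)*6.540000] = 3.376112; exercise = 0.181403; V(1,0) = max -> 3.376112
  V(1,1) = exp(-r*dt) * [p*6.540000 + (1-p)*16.953875] = 11.773779; exercise = 12.097152; V(1,1) = max -> 12.097152
  V(0,0) = exp(-r*dt) * [p*3.376112 + (1-p)*12.097152] = 7.782092; exercise = 6.540000; V(0,0) = max -> 7.782092

Answer: Price = V(0,0) = 7.7821


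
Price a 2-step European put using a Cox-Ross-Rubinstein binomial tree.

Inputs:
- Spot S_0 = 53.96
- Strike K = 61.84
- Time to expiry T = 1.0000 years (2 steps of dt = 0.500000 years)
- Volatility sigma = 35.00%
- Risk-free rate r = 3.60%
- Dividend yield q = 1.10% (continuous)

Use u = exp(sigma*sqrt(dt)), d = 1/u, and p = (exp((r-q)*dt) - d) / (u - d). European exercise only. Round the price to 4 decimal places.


Answer: Price = V(0,0) = 11.8148

Derivation:
dt = T/N = 0.500000
u = exp(sigma*sqrt(dt)) = 1.280803; d = 1/u = 0.780760
p = (exp((r-q)*dt) - d) / (u - d) = 0.463597
Discount per step: exp(-r*dt) = 0.982161
Stock lattice S(k, i) with i counting down-moves:
  k=0: S(0,0) = 53.9600
  k=1: S(1,0) = 69.1121; S(1,1) = 42.1298
  k=2: S(2,0) = 88.5190; S(2,1) = 53.9600; S(2,2) = 32.8933
Terminal payoffs V(N, i) = max(K - S_T, 0):
  V(2,0) = 0.000000; V(2,1) = 7.880000; V(2,2) = 28.946723
Backward induction: V(k, i) = exp(-r*dt) * [p * V(k+1, i) + (1-p) * V(k+1, i+1)].
  V(1,0) = exp(-r*dt) * [p*0.000000 + (1-p)*7.880000] = 4.151455
  V(1,1) = exp(-r*dt) * [p*7.880000 + (1-p)*28.946723] = 18.838102
  V(0,0) = exp(-r*dt) * [p*4.151455 + (1-p)*18.838102] = 11.814827
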